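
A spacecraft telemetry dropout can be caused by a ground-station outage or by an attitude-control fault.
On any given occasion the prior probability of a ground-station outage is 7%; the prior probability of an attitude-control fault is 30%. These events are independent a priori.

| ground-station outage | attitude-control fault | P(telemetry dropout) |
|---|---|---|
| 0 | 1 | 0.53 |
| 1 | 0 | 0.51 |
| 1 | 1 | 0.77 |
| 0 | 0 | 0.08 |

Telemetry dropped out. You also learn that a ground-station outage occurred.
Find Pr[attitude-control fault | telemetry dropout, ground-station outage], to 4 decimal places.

Sum P(telemetry dropout|·) weighted by the priors over both values of attitude-control fault:
  P(telemetry dropout | ground-station outage) = 0.51×0.7 + 0.77×0.3
        = 0.357000 + 0.231000 = 0.588000
Configurations with attitude-control fault contribute 0.231000, so
  P(attitude-control fault | telemetry dropout, ground-station outage) = 0.231000 / 0.588000 ≈ 0.3929

Pr[attitude-control fault | telemetry dropout, ground-station outage] ≈ 0.3929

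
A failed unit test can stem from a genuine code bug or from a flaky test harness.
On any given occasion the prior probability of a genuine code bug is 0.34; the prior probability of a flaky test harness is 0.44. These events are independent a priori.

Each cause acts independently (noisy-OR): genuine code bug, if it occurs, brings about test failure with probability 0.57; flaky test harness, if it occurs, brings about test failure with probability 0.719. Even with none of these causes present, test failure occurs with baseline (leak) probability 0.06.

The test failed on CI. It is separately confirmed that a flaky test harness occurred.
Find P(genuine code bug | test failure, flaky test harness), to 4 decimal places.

Under noisy-OR, P(test failure | causes) = 1 − (1−0.06)·∏(1−qᵢ) over the active causes.
By total probability over both values of genuine code bug:
  P(test failure | flaky test harness) = 0.73586×0.66 + 0.88642×0.34
        = 0.485668 + 0.301383 = 0.787051
Configurations with genuine code bug contribute 0.301383, so
  P(genuine code bug | test failure, flaky test harness) = 0.301383 / 0.787051 ≈ 0.3829

P(genuine code bug | test failure, flaky test harness) ≈ 0.3829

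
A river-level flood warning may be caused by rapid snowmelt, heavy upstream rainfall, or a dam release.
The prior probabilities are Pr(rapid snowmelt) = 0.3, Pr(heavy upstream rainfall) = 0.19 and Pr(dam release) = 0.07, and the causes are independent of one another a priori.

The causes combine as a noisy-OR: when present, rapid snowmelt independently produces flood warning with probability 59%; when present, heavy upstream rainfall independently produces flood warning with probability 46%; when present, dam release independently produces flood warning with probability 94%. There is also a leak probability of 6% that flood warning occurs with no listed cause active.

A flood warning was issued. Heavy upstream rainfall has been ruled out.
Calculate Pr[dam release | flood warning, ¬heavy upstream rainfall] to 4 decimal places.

Pr[dam release | flood warning, ¬heavy upstream rainfall] ≈ 0.2407

Under noisy-OR, P(flood warning | causes) = 1 − (1−0.06)·∏(1−qᵢ) over the active causes.
Numerator (weight on configurations with dam release): 0.046236 + 0.020514 = 0.066750
Normalizer over all consistent configurations: 0.06·0.7·0.93 + 0.9436·0.7·0.07 + 0.6146·0.3·0.93 + 0.976876·0.3·0.07 = 0.277283
P(dam release | flood warning, ¬heavy upstream rainfall) = 0.066750/0.277283 ≈ 0.2407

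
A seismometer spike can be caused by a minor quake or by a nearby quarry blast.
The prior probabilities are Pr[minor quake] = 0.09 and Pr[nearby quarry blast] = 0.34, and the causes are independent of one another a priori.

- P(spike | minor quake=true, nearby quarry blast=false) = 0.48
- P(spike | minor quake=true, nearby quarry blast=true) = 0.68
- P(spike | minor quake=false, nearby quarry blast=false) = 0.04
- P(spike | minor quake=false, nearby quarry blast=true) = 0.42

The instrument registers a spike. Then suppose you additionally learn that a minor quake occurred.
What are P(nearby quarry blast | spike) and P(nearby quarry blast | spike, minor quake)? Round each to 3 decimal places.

P(nearby quarry blast | spike) ≈ 0.742; P(nearby quarry blast | spike, minor quake) ≈ 0.422

Enumerate the 4 (minor quake, nearby quarry blast) configurations and weight by the priors:
  P(spike) = 0.04·0.91·0.66 + 0.42·0.91·0.34 + 0.48·0.09·0.66 + 0.68·0.09·0.34
        = 0.024024 + 0.129948 + 0.028512 + 0.020808 = 0.203292
Keeping only the nearby quarry blast-present terms gives 0.150756, so
  P(nearby quarry blast | spike) = 0.150756 / 0.203292 ≈ 0.742

Now condition on the additional information:
For the numerator, keep only nearby quarry blast=true terms: 0.68×0.34 = 0.231200
The normalizing constant is 0.48×0.66 + 0.68×0.34 = 0.548000
Posterior = 0.231200 / 0.548000 ≈ 0.422
— minor quake explains away the evidence for nearby quarry blast.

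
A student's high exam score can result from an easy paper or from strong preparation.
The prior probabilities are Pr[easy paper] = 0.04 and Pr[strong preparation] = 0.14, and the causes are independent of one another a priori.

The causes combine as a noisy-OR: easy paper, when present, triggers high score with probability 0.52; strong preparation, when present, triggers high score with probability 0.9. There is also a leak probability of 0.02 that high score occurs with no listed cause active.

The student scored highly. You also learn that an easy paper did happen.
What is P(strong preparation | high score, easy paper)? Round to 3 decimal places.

Under noisy-OR, P(high score | causes) = 1 − (1−0.02)·∏(1−qᵢ) over the active causes.
Sum P(high score|·) weighted by the priors over both values of strong preparation:
  P(high score | easy paper) = 0.5296*0.86 + 0.95296*0.14
        = 0.455456 + 0.133414 = 0.588870
Configurations with strong preparation contribute 0.133414, so
  P(strong preparation | high score, easy paper) = 0.133414 / 0.588870 ≈ 0.227

P(strong preparation | high score, easy paper) ≈ 0.227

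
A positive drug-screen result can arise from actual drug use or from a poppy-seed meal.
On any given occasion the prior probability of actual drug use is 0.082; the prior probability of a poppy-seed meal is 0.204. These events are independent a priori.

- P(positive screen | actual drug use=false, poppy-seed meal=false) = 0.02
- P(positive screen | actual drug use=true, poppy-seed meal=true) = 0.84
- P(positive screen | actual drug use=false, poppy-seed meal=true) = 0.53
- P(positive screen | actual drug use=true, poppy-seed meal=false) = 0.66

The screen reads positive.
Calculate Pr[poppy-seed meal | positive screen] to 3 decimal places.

Pr[poppy-seed meal | positive screen] ≈ 0.663

Numerator (weight on configurations with poppy-seed meal): 0.099254 + 0.014052 = 0.113306
Denominator P(positive screen): 0.02·0.918·0.796 + 0.53·0.918·0.204 + 0.66·0.082·0.796 + 0.84·0.082·0.204 = 0.171001
Posterior = 0.113306 / 0.171001 ≈ 0.663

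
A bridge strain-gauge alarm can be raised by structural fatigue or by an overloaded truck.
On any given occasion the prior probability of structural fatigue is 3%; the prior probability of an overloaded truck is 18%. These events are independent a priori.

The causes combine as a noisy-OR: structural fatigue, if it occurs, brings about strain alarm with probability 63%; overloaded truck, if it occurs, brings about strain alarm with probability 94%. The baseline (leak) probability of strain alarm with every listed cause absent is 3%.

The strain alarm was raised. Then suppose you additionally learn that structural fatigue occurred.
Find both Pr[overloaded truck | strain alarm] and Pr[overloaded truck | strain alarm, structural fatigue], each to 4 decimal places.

Pr[overloaded truck | strain alarm] ≈ 0.8107; Pr[overloaded truck | strain alarm, structural fatigue] ≈ 0.2510

Under noisy-OR, P(strain alarm | causes) = 1 − (1−0.03)·∏(1−qᵢ) over the active causes.
For the numerator, keep only overloaded truck=true terms: 0.164438 + 0.005284 = 0.169722
Denominator P(strain alarm): 0.03·0.97·0.82 + 0.9418·0.97·0.18 + 0.6411·0.03·0.82 + 0.978466·0.03·0.18 = 0.209355
Posterior = 0.169722 / 0.209355 ≈ 0.8107

Now condition on the additional information:
Enumerate both values of overloaded truck and weight by the priors:
  P(strain alarm | structural fatigue) = 0.6411·0.82 + 0.978466·0.18
        = 0.525702 + 0.176124 = 0.701826
Configurations with overloaded truck contribute 0.176124, so
  P(overloaded truck | strain alarm, structural fatigue) = 0.176124 / 0.701826 ≈ 0.2510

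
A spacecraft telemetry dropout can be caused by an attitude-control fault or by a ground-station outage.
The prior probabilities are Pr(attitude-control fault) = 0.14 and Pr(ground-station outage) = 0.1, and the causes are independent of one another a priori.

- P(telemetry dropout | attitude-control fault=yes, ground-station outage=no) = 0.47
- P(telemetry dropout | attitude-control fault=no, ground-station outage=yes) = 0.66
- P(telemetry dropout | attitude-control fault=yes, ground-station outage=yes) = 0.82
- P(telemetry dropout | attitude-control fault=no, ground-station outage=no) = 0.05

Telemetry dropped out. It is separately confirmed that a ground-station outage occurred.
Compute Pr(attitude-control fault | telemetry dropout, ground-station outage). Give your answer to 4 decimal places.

P(telemetry dropout | ground-station outage) = 0.66*0.86 + 0.82*0.14 = 0.567600 + 0.114800 = 0.682400
Of this, 0.114800 comes from 0.82*0.14 (the attitude-control fault=true cases).
P(attitude-control fault | telemetry dropout, ground-station outage) = 0.114800 / 0.682400 ≈ 0.1682

Pr(attitude-control fault | telemetry dropout, ground-station outage) ≈ 0.1682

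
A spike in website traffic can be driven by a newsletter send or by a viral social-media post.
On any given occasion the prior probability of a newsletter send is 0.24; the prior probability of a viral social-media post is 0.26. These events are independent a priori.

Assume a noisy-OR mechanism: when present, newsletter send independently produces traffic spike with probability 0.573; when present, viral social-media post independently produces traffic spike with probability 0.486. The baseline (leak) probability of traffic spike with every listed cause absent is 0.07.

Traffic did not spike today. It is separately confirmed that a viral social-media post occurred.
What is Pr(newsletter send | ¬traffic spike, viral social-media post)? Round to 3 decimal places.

Pr(newsletter send | ¬traffic spike, viral social-media post) ≈ 0.119

Under noisy-OR, P(traffic spike | causes) = 1 − (1−0.07)·∏(1−qᵢ) over the active causes.
P(¬traffic spike | viral social-media post) = 0.47802·0.76 + 0.204115·0.24 = 0.363295 + 0.048988 = 0.412283
Restricting to configurations with newsletter send present: 0.204115·0.24 = 0.048988.
Hence the posterior is 0.048988/0.412283 ≈ 0.119.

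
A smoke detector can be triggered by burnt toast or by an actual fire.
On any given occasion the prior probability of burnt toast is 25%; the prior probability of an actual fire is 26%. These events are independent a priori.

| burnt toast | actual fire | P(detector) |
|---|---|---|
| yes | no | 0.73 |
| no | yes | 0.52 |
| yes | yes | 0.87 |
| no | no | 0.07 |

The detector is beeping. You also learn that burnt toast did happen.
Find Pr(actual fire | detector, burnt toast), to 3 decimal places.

Pr(actual fire | detector, burnt toast) ≈ 0.295

P(detector | burnt toast) = 0.73·0.74 + 0.87·0.26 = 0.540200 + 0.226200 = 0.766400
The actual fire-present share is 0.87·0.26 = 0.226200.
Hence the posterior is 0.226200/0.766400 ≈ 0.295.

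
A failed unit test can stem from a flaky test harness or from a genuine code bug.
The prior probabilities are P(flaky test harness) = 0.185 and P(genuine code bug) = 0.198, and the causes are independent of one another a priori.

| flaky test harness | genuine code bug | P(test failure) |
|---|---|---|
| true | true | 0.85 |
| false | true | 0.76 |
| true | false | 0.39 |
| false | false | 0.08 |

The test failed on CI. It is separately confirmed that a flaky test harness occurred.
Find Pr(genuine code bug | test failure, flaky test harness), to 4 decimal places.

By total probability over both values of genuine code bug:
  P(test failure | flaky test harness) = 0.39×0.802 + 0.85×0.198
        = 0.312780 + 0.168300 = 0.481080
The terms with genuine code bug present sum to 0.168300, so
  P(genuine code bug | test failure, flaky test harness) = 0.168300 / 0.481080 ≈ 0.3498

Pr(genuine code bug | test failure, flaky test harness) ≈ 0.3498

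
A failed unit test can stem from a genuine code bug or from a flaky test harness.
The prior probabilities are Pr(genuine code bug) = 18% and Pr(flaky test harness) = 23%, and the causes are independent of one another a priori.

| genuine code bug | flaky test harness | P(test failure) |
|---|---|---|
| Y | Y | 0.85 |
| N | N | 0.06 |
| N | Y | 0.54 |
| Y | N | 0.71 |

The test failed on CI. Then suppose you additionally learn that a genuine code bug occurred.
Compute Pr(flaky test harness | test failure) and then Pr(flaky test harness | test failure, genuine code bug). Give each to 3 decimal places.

Pr(flaky test harness | test failure) ≈ 0.501; Pr(flaky test harness | test failure, genuine code bug) ≈ 0.263

Numerator (weight on configurations with flaky test harness): 0.101844 + 0.035190 = 0.137034
Denominator P(test failure): 0.06*0.82*0.77 + 0.54*0.82*0.23 + 0.71*0.18*0.77 + 0.85*0.18*0.23 = 0.273324
Posterior = 0.137034 / 0.273324 ≈ 0.501

Now also conditioning on genuine code bug=true:
Weight on flaky test harness=true, given the evidence: 0.85·0.23 = 0.195500
The normalizing constant is 0.71·0.77 + 0.85·0.23 = 0.742200
P(flaky test harness | test failure, genuine code bug) = 0.195500/0.742200 ≈ 0.263
This is intercausal reasoning (explaining away): once genuine code bug accounts for the test failure, flaky test harness becomes less likely.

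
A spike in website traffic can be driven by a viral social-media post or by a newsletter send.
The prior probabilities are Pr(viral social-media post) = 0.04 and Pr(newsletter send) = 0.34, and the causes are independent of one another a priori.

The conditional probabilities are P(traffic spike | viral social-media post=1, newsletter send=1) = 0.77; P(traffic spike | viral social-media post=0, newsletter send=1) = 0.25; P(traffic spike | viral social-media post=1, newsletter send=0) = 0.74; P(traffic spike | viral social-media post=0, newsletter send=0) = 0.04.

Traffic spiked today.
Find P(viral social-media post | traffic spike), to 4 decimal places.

P(traffic spike) = 0.04·0.96·0.66 + 0.25·0.96·0.34 + 0.74·0.04·0.66 + 0.77·0.04·0.34 = 0.025344 + 0.081600 + 0.019536 + 0.010472 = 0.136952
Restricting to configurations with viral social-media post present: 0.019536 + 0.010472 = 0.030008.
So P(viral social-media post | traffic spike) = 0.030008/0.136952 ≈ 0.2191.

P(viral social-media post | traffic spike) ≈ 0.2191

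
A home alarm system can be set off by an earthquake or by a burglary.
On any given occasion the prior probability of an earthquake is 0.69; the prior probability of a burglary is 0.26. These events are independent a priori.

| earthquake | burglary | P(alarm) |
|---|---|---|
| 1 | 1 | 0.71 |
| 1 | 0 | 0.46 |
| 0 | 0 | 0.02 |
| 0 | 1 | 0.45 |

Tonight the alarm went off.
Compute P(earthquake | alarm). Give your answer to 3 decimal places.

Sum P(alarm|·) weighted by the priors over the 4 (earthquake, burglary) configurations:
  P(alarm) = 0.02×0.31×0.74 + 0.45×0.31×0.26 + 0.46×0.69×0.74 + 0.71×0.69×0.26
        = 0.004588 + 0.036270 + 0.234876 + 0.127374 = 0.403108
Configurations with earthquake contribute 0.362250, so
  P(earthquake | alarm) = 0.362250 / 0.403108 ≈ 0.899

P(earthquake | alarm) ≈ 0.899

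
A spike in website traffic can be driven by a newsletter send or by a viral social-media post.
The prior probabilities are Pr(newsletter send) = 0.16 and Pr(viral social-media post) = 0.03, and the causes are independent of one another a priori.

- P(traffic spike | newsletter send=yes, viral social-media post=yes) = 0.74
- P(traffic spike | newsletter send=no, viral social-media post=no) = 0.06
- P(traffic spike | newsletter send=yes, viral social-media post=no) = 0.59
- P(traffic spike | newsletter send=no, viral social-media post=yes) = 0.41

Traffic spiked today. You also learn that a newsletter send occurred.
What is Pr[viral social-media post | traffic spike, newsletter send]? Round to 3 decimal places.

Pr[viral social-media post | traffic spike, newsletter send] ≈ 0.037

Numerator (weight on configurations with viral social-media post): 0.74·0.03 = 0.022200
The normalizing constant is 0.59·0.97 + 0.74·0.03 = 0.594500
Posterior = 0.022200 / 0.594500 ≈ 0.037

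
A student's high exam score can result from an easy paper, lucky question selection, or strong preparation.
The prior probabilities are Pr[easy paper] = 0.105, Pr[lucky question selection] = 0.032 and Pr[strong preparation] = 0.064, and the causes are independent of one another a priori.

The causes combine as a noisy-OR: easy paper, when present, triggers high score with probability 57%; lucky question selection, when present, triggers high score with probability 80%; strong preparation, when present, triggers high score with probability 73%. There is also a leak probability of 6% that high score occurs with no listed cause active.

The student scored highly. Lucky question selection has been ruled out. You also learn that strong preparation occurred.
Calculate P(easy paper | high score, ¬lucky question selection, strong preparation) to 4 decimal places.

P(easy paper | high score, ¬lucky question selection, strong preparation) ≈ 0.1229

Under noisy-OR, P(high score | causes) = 1 − (1−0.06)·∏(1−qᵢ) over the active causes.
P(high score | ¬lucky question selection, strong preparation) = 0.7462*0.895 + 0.890866*0.105 = 0.667849 + 0.093541 = 0.761390
Of this, 0.093541 comes from 0.890866*0.105 (the easy paper=true cases).
Hence the posterior is 0.093541/0.761390 ≈ 0.1229.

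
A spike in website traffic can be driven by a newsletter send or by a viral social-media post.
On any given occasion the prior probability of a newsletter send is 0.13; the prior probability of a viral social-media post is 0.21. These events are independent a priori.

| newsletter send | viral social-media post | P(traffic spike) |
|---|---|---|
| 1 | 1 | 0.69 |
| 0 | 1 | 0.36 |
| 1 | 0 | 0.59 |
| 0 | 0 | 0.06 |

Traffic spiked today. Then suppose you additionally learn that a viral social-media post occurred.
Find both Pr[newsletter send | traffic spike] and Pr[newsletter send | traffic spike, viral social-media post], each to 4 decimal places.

Pr[newsletter send | traffic spike] ≈ 0.4260; Pr[newsletter send | traffic spike, viral social-media post] ≈ 0.2226

Numerator (weight on configurations with newsletter send): 0.060593 + 0.018837 = 0.079430
Normalizer over all consistent configurations: 0.06*0.87*0.79 + 0.36*0.87*0.21 + 0.59*0.13*0.79 + 0.69*0.13*0.21 = 0.186440
P(newsletter send | traffic spike) = 0.079430/0.186440 ≈ 0.4260

Now also conditioning on viral social-media post=true:
Weight on newsletter send=true, given the evidence: 0.69·0.13 = 0.089700
Normalizer over all consistent configurations: 0.36·0.87 + 0.69·0.13 = 0.402900
Posterior = 0.089700 / 0.402900 ≈ 0.2226
This is intercausal reasoning (explaining away): once viral social-media post accounts for the traffic spike, newsletter send becomes less likely.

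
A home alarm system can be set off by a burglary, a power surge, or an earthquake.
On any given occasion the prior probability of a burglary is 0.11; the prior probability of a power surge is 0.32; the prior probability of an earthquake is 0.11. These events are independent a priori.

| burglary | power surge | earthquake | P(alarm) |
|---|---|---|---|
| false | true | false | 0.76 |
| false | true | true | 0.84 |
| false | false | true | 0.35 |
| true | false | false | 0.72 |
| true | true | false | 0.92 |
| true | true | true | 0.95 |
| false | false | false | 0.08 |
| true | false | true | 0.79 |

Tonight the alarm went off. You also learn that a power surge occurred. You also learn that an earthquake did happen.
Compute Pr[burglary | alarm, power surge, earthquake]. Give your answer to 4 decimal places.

P(alarm | power surge, earthquake) = 0.84*0.89 + 0.95*0.11 = 0.747600 + 0.104500 = 0.852100
Restricting to configurations with burglary present: 0.95*0.11 = 0.104500.
So P(burglary | alarm, power surge, earthquake) = 0.104500/0.852100 ≈ 0.1226.

Pr[burglary | alarm, power surge, earthquake] ≈ 0.1226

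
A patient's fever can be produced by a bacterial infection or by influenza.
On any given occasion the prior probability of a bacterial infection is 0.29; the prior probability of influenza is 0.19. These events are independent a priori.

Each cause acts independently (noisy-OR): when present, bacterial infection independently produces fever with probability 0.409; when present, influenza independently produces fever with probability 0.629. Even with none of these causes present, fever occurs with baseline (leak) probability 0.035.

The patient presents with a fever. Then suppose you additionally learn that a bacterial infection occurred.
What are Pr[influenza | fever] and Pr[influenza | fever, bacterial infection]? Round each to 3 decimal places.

Under noisy-OR, P(fever | causes) = 1 − (1−0.035)·∏(1−qᵢ) over the active causes.
Numerator (weight on configurations with influenza): 0.086604 + 0.043442 = 0.130046
Normalizer over all consistent configurations: 0.035*0.71*0.81 + 0.641985*0.71*0.19 + 0.429685*0.29*0.81 + 0.788413*0.29*0.19 = 0.251108
Posterior = 0.130046 / 0.251108 ≈ 0.518

With the extra evidence:
P(fever | bacterial infection) = 0.429685·0.81 + 0.788413·0.19 = 0.348045 + 0.149798 = 0.497843
Restricting to configurations with influenza present: 0.788413·0.19 = 0.149798.
So P(influenza | fever, bacterial infection) = 0.149798/0.497843 ≈ 0.301.

Pr[influenza | fever] ≈ 0.518; Pr[influenza | fever, bacterial infection] ≈ 0.301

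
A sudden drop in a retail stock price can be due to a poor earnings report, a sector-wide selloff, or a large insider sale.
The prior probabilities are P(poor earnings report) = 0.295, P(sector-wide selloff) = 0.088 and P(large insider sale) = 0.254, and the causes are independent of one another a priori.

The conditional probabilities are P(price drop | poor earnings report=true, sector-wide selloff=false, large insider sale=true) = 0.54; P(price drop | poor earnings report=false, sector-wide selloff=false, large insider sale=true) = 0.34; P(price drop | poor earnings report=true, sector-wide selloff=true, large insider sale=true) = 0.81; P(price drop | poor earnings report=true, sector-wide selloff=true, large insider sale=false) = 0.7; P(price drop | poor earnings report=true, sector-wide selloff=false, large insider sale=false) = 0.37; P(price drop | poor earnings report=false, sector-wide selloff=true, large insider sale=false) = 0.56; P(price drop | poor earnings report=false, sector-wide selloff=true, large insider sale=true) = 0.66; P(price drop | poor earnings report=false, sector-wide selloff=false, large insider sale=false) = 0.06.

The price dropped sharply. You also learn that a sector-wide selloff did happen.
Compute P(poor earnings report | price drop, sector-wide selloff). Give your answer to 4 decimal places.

P(poor earnings report | price drop, sector-wide selloff) ≈ 0.3422

For the numerator, keep only poor earnings report=true terms: 0.154049 + 0.060693 = 0.214742
The normalizing constant is 0.56*0.705*0.746 + 0.66*0.705*0.254 + 0.7*0.295*0.746 + 0.81*0.295*0.254 = 0.627449
Posterior = 0.214742 / 0.627449 ≈ 0.3422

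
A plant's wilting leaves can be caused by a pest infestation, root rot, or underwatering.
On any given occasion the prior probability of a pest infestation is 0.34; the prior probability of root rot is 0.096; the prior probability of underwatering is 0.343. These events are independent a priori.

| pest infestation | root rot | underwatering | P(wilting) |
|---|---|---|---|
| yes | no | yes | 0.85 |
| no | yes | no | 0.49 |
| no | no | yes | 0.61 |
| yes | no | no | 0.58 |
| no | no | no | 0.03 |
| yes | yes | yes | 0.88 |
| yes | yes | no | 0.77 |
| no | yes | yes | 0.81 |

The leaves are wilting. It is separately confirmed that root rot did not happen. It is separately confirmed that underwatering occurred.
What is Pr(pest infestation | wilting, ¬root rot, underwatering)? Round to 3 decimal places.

Enumerate both values of pest infestation and weight by the priors:
  P(wilting | ¬root rot, underwatering) = 0.61·0.66 + 0.85·0.34
        = 0.402600 + 0.289000 = 0.691600
The terms with pest infestation present sum to 0.289000, so
  P(pest infestation | wilting, ¬root rot, underwatering) = 0.289000 / 0.691600 ≈ 0.418

Pr(pest infestation | wilting, ¬root rot, underwatering) ≈ 0.418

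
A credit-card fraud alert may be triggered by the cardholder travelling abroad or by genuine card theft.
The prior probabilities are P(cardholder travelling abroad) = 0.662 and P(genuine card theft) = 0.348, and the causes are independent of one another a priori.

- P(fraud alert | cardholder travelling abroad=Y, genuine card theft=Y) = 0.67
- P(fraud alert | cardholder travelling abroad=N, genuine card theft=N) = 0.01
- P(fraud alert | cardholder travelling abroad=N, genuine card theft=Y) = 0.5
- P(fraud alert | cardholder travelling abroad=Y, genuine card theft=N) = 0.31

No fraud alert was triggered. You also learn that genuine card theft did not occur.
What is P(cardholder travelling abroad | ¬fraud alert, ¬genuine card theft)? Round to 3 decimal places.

By total probability over both values of cardholder travelling abroad:
  P(¬fraud alert | ¬genuine card theft) = 0.99·0.338 + 0.69·0.662
        = 0.334620 + 0.456780 = 0.791400
Keeping only the cardholder travelling abroad-present terms gives 0.456780, so
  P(cardholder travelling abroad | ¬fraud alert, ¬genuine card theft) = 0.456780 / 0.791400 ≈ 0.577

P(cardholder travelling abroad | ¬fraud alert, ¬genuine card theft) ≈ 0.577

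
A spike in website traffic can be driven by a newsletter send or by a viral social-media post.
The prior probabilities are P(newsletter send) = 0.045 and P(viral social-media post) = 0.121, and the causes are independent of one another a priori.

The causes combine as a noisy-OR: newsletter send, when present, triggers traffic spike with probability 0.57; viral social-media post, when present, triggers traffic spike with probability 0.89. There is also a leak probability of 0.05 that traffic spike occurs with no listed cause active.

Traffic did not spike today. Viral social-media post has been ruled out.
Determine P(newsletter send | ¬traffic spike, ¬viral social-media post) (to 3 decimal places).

Under noisy-OR, P(traffic spike | causes) = 1 − (1−0.05)·∏(1−qᵢ) over the active causes.
P(¬traffic spike | ¬viral social-media post) = 0.95·0.955 + 0.4085·0.045 = 0.907250 + 0.018382 = 0.925632
Restricting to configurations with newsletter send present: 0.4085·0.045 = 0.018382.
Hence the posterior is 0.018382/0.925632 ≈ 0.020.

P(newsletter send | ¬traffic spike, ¬viral social-media post) ≈ 0.020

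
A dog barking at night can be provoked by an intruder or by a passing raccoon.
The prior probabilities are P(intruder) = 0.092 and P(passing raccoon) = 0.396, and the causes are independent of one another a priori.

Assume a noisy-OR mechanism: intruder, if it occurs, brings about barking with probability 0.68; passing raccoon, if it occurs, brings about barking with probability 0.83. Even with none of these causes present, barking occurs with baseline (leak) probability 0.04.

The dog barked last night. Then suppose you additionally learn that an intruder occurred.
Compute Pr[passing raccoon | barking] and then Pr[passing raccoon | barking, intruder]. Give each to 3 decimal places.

Pr[passing raccoon | barking] ≈ 0.847; Pr[passing raccoon | barking, intruder] ≈ 0.473

Under noisy-OR, P(barking | causes) = 1 − (1−0.04)·∏(1−qᵢ) over the active causes.
For the numerator, keep only passing raccoon=true terms: 0.300887 + 0.034529 = 0.335416
Normalizer over all consistent configurations: 0.04·0.908·0.604 + 0.8368·0.908·0.396 + 0.6928·0.092·0.604 + 0.947776·0.092·0.396 = 0.395851
P(passing raccoon | barking) = 0.335416/0.395851 ≈ 0.847

With the extra evidence:
P(barking | intruder) = 0.6928*0.604 + 0.947776*0.396 = 0.418451 + 0.375319 = 0.793770
Restricting to configurations with passing raccoon present: 0.947776*0.396 = 0.375319.
Hence the posterior is 0.375319/0.793770 ≈ 0.473.
Conditioning on intruder lowers the posterior on passing raccoon: the classic explaining-away effect in a common-effect structure.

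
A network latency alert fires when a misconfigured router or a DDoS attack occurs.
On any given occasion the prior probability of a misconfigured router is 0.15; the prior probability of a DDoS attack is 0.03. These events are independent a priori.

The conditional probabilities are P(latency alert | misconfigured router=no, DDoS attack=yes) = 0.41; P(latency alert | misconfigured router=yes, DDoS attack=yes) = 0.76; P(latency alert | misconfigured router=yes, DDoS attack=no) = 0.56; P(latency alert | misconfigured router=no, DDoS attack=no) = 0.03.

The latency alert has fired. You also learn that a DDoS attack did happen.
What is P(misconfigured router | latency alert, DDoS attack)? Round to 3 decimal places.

P(misconfigured router | latency alert, DDoS attack) ≈ 0.246

P(latency alert | DDoS attack) = 0.41*0.85 + 0.76*0.15 = 0.348500 + 0.114000 = 0.462500
The misconfigured router-present share is 0.76*0.15 = 0.114000.
So P(misconfigured router | latency alert, DDoS attack) = 0.114000/0.462500 ≈ 0.246.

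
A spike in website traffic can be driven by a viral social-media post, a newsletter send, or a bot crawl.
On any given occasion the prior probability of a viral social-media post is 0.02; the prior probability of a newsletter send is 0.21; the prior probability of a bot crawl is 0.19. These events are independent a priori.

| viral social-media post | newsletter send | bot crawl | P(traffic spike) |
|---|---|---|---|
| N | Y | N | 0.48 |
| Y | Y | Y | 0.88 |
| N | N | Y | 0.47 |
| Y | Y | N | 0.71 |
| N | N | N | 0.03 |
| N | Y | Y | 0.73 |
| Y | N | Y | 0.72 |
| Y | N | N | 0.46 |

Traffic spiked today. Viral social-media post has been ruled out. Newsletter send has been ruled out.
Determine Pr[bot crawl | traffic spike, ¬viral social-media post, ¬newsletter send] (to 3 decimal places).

By total probability over both values of bot crawl:
  P(traffic spike | ¬viral social-media post, ¬newsletter send) = 0.03×0.81 + 0.47×0.19
        = 0.024300 + 0.089300 = 0.113600
Configurations with bot crawl contribute 0.089300, so
  P(bot crawl | traffic spike, ¬viral social-media post, ¬newsletter send) = 0.089300 / 0.113600 ≈ 0.786

Pr[bot crawl | traffic spike, ¬viral social-media post, ¬newsletter send] ≈ 0.786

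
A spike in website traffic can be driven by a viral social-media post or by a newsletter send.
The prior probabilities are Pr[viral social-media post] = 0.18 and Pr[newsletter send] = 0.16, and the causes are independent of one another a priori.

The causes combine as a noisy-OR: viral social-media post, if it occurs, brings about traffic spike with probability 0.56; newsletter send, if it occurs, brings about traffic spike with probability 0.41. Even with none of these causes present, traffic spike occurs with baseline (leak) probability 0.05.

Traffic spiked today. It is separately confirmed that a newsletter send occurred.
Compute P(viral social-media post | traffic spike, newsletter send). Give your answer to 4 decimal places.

P(viral social-media post | traffic spike, newsletter send) ≈ 0.2734

Under noisy-OR, P(traffic spike | causes) = 1 − (1−0.05)·∏(1−qᵢ) over the active causes.
Weight on viral social-media post=true, given the evidence: 0.75338*0.18 = 0.135608
The normalizing constant is 0.4395*0.82 + 0.75338*0.18 = 0.495998
Posterior = 0.135608 / 0.495998 ≈ 0.2734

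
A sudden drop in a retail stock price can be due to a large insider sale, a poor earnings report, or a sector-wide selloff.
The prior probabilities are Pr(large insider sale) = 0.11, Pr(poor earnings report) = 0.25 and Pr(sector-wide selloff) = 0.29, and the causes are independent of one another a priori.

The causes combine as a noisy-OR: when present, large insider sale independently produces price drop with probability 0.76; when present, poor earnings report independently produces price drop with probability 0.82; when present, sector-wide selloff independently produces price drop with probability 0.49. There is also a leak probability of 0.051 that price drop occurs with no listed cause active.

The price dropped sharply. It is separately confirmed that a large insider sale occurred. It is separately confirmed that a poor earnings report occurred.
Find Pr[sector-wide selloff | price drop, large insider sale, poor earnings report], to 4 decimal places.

Pr[sector-wide selloff | price drop, large insider sale, poor earnings report] ≈ 0.2943

Under noisy-OR, P(price drop | causes) = 1 − (1−0.051)·∏(1−qᵢ) over the active causes.
For the numerator, keep only sector-wide selloff=true terms: 0.979092×0.29 = 0.283937
Normalizer over all consistent configurations: 0.959003×0.71 + 0.979092×0.29 = 0.964829
P(sector-wide selloff | price drop, large insider sale, poor earnings report) = 0.283937/0.964829 ≈ 0.2943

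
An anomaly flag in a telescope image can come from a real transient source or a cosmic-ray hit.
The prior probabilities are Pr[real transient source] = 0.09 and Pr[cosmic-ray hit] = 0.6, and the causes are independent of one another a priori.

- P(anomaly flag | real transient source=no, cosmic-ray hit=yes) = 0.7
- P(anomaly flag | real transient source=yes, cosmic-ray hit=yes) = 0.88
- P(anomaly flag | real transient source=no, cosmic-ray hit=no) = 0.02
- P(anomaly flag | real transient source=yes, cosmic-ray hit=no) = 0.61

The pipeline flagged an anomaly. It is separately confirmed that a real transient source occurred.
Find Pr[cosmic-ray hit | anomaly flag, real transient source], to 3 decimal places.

P(anomaly flag | real transient source) = 0.61*0.4 + 0.88*0.6 = 0.244000 + 0.528000 = 0.772000
The cosmic-ray hit-present share is 0.88*0.6 = 0.528000.
So P(cosmic-ray hit | anomaly flag, real transient source) = 0.528000/0.772000 ≈ 0.684.

Pr[cosmic-ray hit | anomaly flag, real transient source] ≈ 0.684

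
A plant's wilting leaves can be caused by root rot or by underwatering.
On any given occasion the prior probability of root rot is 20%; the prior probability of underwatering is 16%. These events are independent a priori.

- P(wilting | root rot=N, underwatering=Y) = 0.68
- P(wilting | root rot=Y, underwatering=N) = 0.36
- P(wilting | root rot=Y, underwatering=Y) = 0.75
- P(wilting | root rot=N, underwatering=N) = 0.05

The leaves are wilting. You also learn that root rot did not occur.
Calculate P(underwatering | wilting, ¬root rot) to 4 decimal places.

P(underwatering | wilting, ¬root rot) ≈ 0.7215

P(wilting | ¬root rot) = 0.05·0.84 + 0.68·0.16 = 0.042000 + 0.108800 = 0.150800
Restricting to configurations with underwatering present: 0.68·0.16 = 0.108800.
So P(underwatering | wilting, ¬root rot) = 0.108800/0.150800 ≈ 0.7215.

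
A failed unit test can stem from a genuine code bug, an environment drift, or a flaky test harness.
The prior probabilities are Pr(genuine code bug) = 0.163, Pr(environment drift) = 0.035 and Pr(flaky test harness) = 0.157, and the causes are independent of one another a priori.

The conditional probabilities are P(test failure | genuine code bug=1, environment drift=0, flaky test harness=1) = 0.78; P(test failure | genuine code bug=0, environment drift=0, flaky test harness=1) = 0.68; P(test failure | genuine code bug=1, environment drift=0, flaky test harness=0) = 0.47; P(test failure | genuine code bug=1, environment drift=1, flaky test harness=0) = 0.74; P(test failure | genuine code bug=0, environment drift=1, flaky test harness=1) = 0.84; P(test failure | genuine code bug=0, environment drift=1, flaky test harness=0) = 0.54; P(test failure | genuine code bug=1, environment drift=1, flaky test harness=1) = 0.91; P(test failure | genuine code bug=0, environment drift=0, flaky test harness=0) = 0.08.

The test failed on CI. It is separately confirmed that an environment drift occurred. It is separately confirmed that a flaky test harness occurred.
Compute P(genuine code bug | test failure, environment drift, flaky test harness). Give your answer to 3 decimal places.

P(genuine code bug | test failure, environment drift, flaky test harness) ≈ 0.174

For the numerator, keep only genuine code bug=true terms: 0.91×0.163 = 0.148330
Denominator P(test failure | environment drift, flaky test harness): 0.84×0.837 + 0.91×0.163 = 0.851410
Posterior = 0.148330 / 0.851410 ≈ 0.174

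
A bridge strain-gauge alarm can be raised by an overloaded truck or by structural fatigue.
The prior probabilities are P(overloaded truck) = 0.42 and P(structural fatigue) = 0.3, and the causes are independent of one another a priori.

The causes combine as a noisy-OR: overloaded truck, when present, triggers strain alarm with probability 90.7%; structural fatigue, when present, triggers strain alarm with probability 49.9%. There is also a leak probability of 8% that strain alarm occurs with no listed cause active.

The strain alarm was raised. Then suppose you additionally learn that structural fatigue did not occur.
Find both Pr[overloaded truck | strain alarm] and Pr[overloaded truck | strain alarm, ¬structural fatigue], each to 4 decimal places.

Pr[overloaded truck | strain alarm] ≈ 0.7551; Pr[overloaded truck | strain alarm, ¬structural fatigue] ≈ 0.8922

Under noisy-OR, P(strain alarm | causes) = 1 − (1−0.08)·∏(1−qᵢ) over the active causes.
P(strain alarm) = 0.08·0.58·0.7 + 0.53908·0.58·0.3 + 0.91444·0.42·0.7 + 0.957134·0.42·0.3 = 0.032480 + 0.093800 + 0.268845 + 0.120599 = 0.515724
The overloaded truck-present share is 0.268845 + 0.120599 = 0.389444.
So P(overloaded truck | strain alarm) = 0.389444/0.515724 ≈ 0.7551.

Now condition on the additional information:
Enumerate both values of overloaded truck and weight by the priors:
  P(strain alarm | ¬structural fatigue) = 0.08×0.58 + 0.91444×0.42
        = 0.046400 + 0.384065 = 0.430465
The terms with overloaded truck present sum to 0.384065, so
  P(overloaded truck | strain alarm, ¬structural fatigue) = 0.384065 / 0.430465 ≈ 0.8922
With structural fatigue excluded, overloaded truck must carry more of the explanatory weight for the strain alarm.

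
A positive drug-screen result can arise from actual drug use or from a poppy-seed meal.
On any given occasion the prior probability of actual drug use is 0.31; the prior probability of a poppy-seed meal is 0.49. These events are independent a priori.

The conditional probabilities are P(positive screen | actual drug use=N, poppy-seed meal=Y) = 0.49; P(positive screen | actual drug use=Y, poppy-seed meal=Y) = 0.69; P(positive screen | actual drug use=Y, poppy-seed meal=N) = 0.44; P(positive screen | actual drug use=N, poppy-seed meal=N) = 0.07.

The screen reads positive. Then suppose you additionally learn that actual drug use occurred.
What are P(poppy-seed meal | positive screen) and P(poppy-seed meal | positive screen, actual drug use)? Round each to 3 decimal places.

P(poppy-seed meal | positive screen) ≈ 0.742; P(poppy-seed meal | positive screen, actual drug use) ≈ 0.601

P(positive screen) = 0.07*0.69*0.51 + 0.49*0.69*0.49 + 0.44*0.31*0.51 + 0.69*0.31*0.49 = 0.024633 + 0.165669 + 0.069564 + 0.104811 = 0.364677
Restricting to configurations with poppy-seed meal present: 0.165669 + 0.104811 = 0.270480.
P(poppy-seed meal | positive screen) = 0.270480 / 0.364677 ≈ 0.742

Now also conditioning on actual drug use=true:
Enumerate both values of poppy-seed meal and weight by the priors:
  P(positive screen | actual drug use) = 0.44×0.51 + 0.69×0.49
        = 0.224400 + 0.338100 = 0.562500
Configurations with poppy-seed meal contribute 0.338100, so
  P(poppy-seed meal | positive screen, actual drug use) = 0.338100 / 0.562500 ≈ 0.601
The drop from 0.742 to 0.601 is the explaining-away (discounting) effect.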